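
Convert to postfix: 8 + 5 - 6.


Left to right (same or higher precedence on left)
Postfix: 8 5 + 6 -


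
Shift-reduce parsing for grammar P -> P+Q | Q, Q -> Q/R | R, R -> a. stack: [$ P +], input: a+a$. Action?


no handle ('P+' is not any RHS); shift 'a'
Action: shift


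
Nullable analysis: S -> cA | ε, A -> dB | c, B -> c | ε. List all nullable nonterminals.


A nonterminal is nullable iff some alternative derives ε (directly, or every symbol in it is nullable)
Nullable: {B, S}


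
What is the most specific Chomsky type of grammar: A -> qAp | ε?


Single nonterminal LHS, but q^n p^n is not regular
Classification: Type 2 (Context-Free)


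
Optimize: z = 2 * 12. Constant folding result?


2 * 12 = 24 at compile time
Optimized: z = 24


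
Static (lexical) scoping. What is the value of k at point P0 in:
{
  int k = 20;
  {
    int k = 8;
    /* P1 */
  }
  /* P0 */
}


k declared in the same block as P0
k = 20


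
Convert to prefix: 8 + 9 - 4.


left-to-right (same/higher precedence on left): tree is (- (+ 8 9) 4)
Prefix: - + 8 9 4


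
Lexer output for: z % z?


Scan left to right, longest-match per lexeme
Tokens: ID(z), OP(%), ID(z)


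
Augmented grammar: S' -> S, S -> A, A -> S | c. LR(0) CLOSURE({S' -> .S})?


Start: S' -> .S
For each item with dot before a nonterminal B, add B -> .γ for every B-production
Closure: [S' -> .S, S -> .A, A -> .S, A -> .c]


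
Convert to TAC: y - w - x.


Break into single-operator statements:
t1 = y - w
t2 = t1 - x


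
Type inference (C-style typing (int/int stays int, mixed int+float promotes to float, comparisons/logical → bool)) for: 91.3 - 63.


Operand types: float - int
Rule: mixed int/float promotes to float; int/int stays int
Result type: float


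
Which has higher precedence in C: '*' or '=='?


'*' is multiplicative (level 10); '==' is equality (level 6)
Higher level binds tighter
'*' has higher precedence than '=='


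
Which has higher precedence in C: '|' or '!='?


'!=' is equality (level 6); '|' is bitwise OR (level 3)
Higher level binds tighter
'!=' has higher precedence than '|'


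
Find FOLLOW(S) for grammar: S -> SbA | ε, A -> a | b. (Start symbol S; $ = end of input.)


$ ∈ FOLLOW(S). For each A -> αBβ: add FIRST(β)\{ε} to FOLLOW(B); if β nullable, add FOLLOW(A).
FOLLOW(S) = {$, b}


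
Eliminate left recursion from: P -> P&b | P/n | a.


Left-recursive alternatives: P&b, P/n; non-recursive: a
Introduce P': P -> aP', P' -> &bP' | /nP' | ε


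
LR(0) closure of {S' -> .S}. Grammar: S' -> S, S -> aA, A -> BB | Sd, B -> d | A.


Start: S' -> .S
For each item with dot before a nonterminal B, add B -> .γ for every B-production
Closure: [S' -> .S, S -> .aA]


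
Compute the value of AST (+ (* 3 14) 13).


Evaluate inner: (* 3 14) = 42
Evaluate root: (+ 42 13) = 55
Result: 55


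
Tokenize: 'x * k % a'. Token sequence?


Scan left to right, longest-match per lexeme
Tokens: ID(x), OP(*), ID(k), OP(%), ID(a)


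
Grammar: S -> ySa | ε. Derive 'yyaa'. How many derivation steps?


Derivation: S => ySa => yySaa => yyaa
Steps: 3


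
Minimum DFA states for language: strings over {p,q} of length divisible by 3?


Track length mod 3: states 0..2, accept at 0
Minimal DFA: 3 states


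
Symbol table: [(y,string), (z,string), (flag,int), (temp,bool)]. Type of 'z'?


Lookup 'z' → type string


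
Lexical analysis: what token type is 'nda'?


Pattern: letter/underscore followed by alphanumerics, not a keyword
Type: IDENTIFIER


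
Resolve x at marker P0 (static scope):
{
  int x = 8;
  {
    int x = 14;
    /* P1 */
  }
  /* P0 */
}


x declared in the same block as P0
x = 8


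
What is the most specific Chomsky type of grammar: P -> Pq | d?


Left-linear: every RHS is a terminal or one nonterminal followed by a terminal
Classification: Type 3 (Regular)


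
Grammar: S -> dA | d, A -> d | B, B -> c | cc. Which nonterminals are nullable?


A nonterminal is nullable iff some alternative derives ε (directly, or every symbol in it is nullable)
Nullable: {}


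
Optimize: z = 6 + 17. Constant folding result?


6 + 17 = 23 at compile time
Optimized: z = 23


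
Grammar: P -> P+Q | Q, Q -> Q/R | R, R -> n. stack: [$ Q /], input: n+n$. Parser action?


no handle; shift 'n'
Action: shift


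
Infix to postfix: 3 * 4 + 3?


Left to right (same or higher precedence on left)
Postfix: 3 4 * 3 +


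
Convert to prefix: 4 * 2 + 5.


left-to-right (same/higher precedence on left): tree is (+ (* 4 2) 5)
Prefix: + * 4 2 5


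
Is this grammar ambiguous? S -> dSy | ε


balanced d^n…y^n: each string has a unique parse
Unambiguous


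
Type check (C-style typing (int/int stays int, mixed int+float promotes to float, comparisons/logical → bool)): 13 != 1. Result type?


Operand types: int != int
Rule: comparison yields bool
Result type: bool


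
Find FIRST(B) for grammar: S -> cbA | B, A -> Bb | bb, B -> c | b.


Per alternative of B: FIRST(c) = {c}; FIRST(b) = {b}
FIRST(B) = {b, c}


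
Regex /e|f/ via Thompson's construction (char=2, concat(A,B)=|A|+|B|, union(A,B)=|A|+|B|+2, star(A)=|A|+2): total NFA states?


Syntax tree has 2 char leaf(s), 1 union(s), 0 star(s)
chars contribute 2×2 = 4; each union adds +2; each star adds +2
Total: 4 + 2 + 0 = 6 states


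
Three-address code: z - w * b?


Break into single-operator statements:
t1 = w * b
t2 = z - t1


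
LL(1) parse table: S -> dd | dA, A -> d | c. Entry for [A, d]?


For [A, d]: 'd' ∈ FIRST(d)
Entry: A -> d


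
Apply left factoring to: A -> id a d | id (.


Common prefix: 'id'
Factored: A -> id A', A' -> a d | (


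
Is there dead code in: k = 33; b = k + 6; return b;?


k is read by b's definition; b is returned
No dead code


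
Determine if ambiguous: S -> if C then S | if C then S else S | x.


dangling else: 'if C then if C then x else x' parses two ways
Ambiguous


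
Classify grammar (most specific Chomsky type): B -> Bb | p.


Left-linear: every RHS is a terminal or one nonterminal followed by a terminal
Classification: Type 3 (Regular)


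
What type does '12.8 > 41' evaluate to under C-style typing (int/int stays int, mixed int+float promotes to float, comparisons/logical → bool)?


Operand types: float > int
Rule: comparison yields bool
Result type: bool


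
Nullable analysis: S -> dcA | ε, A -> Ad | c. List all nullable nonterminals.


A nonterminal is nullable iff some alternative derives ε (directly, or every symbol in it is nullable)
Nullable: {S}


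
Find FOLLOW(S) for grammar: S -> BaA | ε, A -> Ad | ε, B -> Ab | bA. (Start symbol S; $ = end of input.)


$ ∈ FOLLOW(S). For each A -> αBβ: add FIRST(β)\{ε} to FOLLOW(B); if β nullable, add FOLLOW(A).
FOLLOW(S) = {$}


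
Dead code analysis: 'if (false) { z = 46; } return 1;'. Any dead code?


condition is constant false, so the whole block is unreachable
Dead: 'if (false) { z = 46; }'


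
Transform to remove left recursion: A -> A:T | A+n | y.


Left-recursive alternatives: A:T, A+n; non-recursive: y
Introduce A': A -> yA', A' -> :TA' | +nA' | ε


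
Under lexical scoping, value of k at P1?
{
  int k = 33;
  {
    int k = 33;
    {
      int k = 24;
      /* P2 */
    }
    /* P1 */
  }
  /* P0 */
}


k declared in the same block as P1
k = 33


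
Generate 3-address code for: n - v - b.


Break into single-operator statements:
t1 = n - v
t2 = t1 - b


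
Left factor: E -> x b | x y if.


Common prefix: 'x'
Factored: E -> x E', E' -> b | y if


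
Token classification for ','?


Pattern: delimiter/punctuation
Type: PUNCTUATION


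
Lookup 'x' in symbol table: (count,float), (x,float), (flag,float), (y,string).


Lookup 'x' → type float


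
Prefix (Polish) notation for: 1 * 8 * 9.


left-to-right (same/higher precedence on left): tree is (* (* 1 8) 9)
Prefix: * * 1 8 9


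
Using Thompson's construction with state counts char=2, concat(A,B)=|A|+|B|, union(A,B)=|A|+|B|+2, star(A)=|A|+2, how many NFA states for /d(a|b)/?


Syntax tree has 3 char leaf(s), 1 union(s), 0 star(s)
chars contribute 3×2 = 6; each union adds +2; each star adds +2
Total: 6 + 2 + 0 = 8 states


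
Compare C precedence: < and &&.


'<' is relational (level 7); '&&' is logical AND (level 2)
Higher level binds tighter
'<' has higher precedence than '&&'


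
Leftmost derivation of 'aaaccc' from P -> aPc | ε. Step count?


Derivation: P => aPc => aaPcc => aaaPccc => aaaccc
Steps: 4


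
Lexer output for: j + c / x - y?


Scan left to right, longest-match per lexeme
Tokens: ID(j), OP(+), ID(c), OP(/), ID(x), OP(-), ID(y)


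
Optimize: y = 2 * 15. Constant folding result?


2 * 15 = 30 at compile time
Optimized: y = 30


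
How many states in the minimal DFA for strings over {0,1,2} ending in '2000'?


Track the longest suffix of input matching a prefix of '2000': 5 classes (prefixes of length 0..4)
Minimal DFA: 5 states


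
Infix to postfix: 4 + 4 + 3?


Left to right (same or higher precedence on left)
Postfix: 4 4 + 3 +


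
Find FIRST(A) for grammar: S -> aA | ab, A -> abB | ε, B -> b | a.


Per alternative of A: FIRST(abB) = {a}; FIRST(ε) = {ε}
FIRST(A) = {a, ε}


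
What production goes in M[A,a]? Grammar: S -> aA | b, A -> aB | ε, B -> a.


For [A, a]: 'a' ∈ FIRST(aB)
Entry: A -> aB


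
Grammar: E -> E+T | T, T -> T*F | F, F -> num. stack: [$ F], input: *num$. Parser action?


'F' (not preceded by T*) is the handle for T -> F
Action: reduce (T -> F)


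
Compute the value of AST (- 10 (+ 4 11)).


Evaluate inner: (+ 4 11) = 15
Evaluate root: (- 10 15) = -5
Result: -5


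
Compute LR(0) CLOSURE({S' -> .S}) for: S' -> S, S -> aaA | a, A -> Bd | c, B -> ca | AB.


Start: S' -> .S
For each item with dot before a nonterminal B, add B -> .γ for every B-production
Closure: [S' -> .S, S -> .aaA, S -> .a]


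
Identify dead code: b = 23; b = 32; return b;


first assignment to b is overwritten before any read
Dead: 'b = 23'


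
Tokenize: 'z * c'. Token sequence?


Scan left to right, longest-match per lexeme
Tokens: ID(z), OP(*), ID(c)


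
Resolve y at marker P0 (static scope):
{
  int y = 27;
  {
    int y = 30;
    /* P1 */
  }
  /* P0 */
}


y declared in the same block as P0
y = 27


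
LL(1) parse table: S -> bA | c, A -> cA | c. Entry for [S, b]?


For [S, b]: 'b' ∈ FIRST(bA)
Entry: S -> bA


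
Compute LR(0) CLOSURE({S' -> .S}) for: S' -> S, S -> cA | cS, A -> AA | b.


Start: S' -> .S
For each item with dot before a nonterminal B, add B -> .γ for every B-production
Closure: [S' -> .S, S -> .cA, S -> .cS]


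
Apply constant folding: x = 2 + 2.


2 + 2 = 4 at compile time
Optimized: x = 4


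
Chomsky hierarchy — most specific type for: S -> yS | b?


Right-linear: every RHS is a terminal or a terminal followed by one nonterminal
Classification: Type 3 (Regular)


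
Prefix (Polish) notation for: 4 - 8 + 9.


left-to-right (same/higher precedence on left): tree is (+ (- 4 8) 9)
Prefix: + - 4 8 9


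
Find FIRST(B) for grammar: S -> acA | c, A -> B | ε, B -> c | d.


Per alternative of B: FIRST(c) = {c}; FIRST(d) = {d}
FIRST(B) = {c, d}


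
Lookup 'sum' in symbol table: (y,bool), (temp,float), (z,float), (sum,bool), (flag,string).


Lookup 'sum' → type bool


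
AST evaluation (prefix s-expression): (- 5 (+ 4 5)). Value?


Evaluate inner: (+ 4 5) = 9
Evaluate root: (- 5 9) = -4
Result: -4


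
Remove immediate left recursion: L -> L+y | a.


Left-recursive alternatives: L+y; non-recursive: a
Introduce L': L -> aL', L' -> +yL' | ε


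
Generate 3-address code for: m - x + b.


Break into single-operator statements:
t1 = m - x
t2 = t1 + b


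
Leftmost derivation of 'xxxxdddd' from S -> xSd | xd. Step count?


Derivation: S => xSd => xxSdd => xxxSddd => xxxxdddd
Steps: 4


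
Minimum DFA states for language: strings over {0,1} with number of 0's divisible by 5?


Track (count of 0) mod 5: states 0..4, accept at 0
Minimal DFA: 5 states


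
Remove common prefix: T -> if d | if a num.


Common prefix: 'if'
Factored: T -> if T', T' -> d | a num


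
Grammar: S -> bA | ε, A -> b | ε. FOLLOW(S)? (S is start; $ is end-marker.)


$ ∈ FOLLOW(S). For each A -> αBβ: add FIRST(β)\{ε} to FOLLOW(B); if β nullable, add FOLLOW(A).
FOLLOW(S) = {$}


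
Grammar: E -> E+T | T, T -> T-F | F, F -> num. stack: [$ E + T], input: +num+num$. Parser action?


handle 'E+T' on top; lookahead ∈ FOLLOW(E) = {+, $}
Action: reduce (E -> E+T)


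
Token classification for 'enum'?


Pattern: reserved word
Type: KEYWORD


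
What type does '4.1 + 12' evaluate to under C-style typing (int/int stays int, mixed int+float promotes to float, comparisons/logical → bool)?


Operand types: float + int
Rule: mixed int/float promotes to float; int/int stays int
Result type: float


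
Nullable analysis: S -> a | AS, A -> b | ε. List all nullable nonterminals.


A nonterminal is nullable iff some alternative derives ε (directly, or every symbol in it is nullable)
Nullable: {A}


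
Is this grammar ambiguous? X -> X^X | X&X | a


'a^a&a' has two parse trees (no precedence encoded between ^ and &)
Ambiguous


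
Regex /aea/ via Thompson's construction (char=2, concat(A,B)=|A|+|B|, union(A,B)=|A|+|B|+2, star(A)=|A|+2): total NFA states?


Syntax tree has 3 char leaf(s), 0 union(s), 0 star(s)
chars contribute 3×2 = 6; each union adds +2; each star adds +2
Total: 6 + 0 + 0 = 6 states


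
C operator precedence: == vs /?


'/' is multiplicative (level 10); '==' is equality (level 6)
Higher level binds tighter
'/' has higher precedence than '=='


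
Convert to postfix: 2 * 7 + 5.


Left to right (same or higher precedence on left)
Postfix: 2 7 * 5 +


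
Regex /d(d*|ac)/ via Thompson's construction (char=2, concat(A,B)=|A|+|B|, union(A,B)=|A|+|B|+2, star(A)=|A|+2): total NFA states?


Syntax tree has 4 char leaf(s), 1 union(s), 1 star(s)
chars contribute 4×2 = 8; each union adds +2; each star adds +2
Total: 8 + 2 + 2 = 12 states


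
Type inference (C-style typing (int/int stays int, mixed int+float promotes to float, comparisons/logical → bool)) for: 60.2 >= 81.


Operand types: float >= int
Rule: comparison yields bool
Result type: bool


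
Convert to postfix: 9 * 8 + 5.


Left to right (same or higher precedence on left)
Postfix: 9 8 * 5 +


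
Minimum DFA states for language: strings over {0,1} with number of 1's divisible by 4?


Track (count of 1) mod 4: states 0..3, accept at 0
Minimal DFA: 4 states


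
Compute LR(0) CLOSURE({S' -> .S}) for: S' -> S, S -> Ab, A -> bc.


Start: S' -> .S
For each item with dot before a nonterminal B, add B -> .γ for every B-production
Closure: [S' -> .S, S -> .Ab, A -> .bc]


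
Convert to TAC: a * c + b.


Break into single-operator statements:
t1 = a * c
t2 = t1 + b


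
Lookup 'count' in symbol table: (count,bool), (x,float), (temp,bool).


Lookup 'count' → type bool


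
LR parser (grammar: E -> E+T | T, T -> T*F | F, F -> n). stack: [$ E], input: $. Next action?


start symbol E on stack, input exhausted
Action: accept


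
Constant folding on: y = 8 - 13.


8 - 13 = -5 at compile time
Optimized: y = -5


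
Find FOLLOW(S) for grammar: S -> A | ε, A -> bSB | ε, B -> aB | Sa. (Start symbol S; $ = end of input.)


$ ∈ FOLLOW(S). For each A -> αBβ: add FIRST(β)\{ε} to FOLLOW(B); if β nullable, add FOLLOW(A).
FOLLOW(S) = {$, a, b}


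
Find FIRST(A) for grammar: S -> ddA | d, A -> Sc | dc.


Per alternative of A: FIRST(Sc) = {d}; FIRST(dc) = {d}
FIRST(A) = {d}


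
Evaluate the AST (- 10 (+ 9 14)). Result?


Evaluate inner: (+ 9 14) = 23
Evaluate root: (- 10 23) = -13
Result: -13


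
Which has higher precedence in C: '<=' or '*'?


'*' is multiplicative (level 10); '<=' is relational (level 7)
Higher level binds tighter
'*' has higher precedence than '<='


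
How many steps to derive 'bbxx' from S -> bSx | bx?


Derivation: S => bSx => bbxx
Steps: 2


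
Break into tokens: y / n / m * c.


Scan left to right, longest-match per lexeme
Tokens: ID(y), OP(/), ID(n), OP(/), ID(m), OP(*), ID(c)


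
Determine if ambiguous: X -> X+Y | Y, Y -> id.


precedence layered via separate nonterminal Y: deterministic
Unambiguous


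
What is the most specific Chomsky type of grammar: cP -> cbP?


LHS has context (more than one symbol) and |LHS| ≤ |RHS|
Classification: Type 1 (Context-Sensitive)


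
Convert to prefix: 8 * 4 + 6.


left-to-right (same/higher precedence on left): tree is (+ (* 8 4) 6)
Prefix: + * 8 4 6


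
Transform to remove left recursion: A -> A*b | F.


Left-recursive alternatives: A*b; non-recursive: F
Introduce A': A -> FA', A' -> *bA' | ε


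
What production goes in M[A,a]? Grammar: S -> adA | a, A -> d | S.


For [A, a]: 'a' ∈ FIRST(S)
Entry: A -> S


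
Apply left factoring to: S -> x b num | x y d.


Common prefix: 'x'
Factored: S -> x S', S' -> b num | y d


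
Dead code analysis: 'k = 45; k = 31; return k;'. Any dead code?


first assignment to k is overwritten before any read
Dead: 'k = 45'


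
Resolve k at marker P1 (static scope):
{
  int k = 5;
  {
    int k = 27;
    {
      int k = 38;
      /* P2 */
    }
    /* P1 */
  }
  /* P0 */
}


k declared in the same block as P1
k = 27


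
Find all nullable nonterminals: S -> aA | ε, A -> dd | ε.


A nonterminal is nullable iff some alternative derives ε (directly, or every symbol in it is nullable)
Nullable: {A, S}


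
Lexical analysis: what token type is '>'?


Pattern: operator symbol
Type: OPERATOR


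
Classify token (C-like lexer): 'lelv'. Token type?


Pattern: letter/underscore followed by alphanumerics, not a keyword
Type: IDENTIFIER


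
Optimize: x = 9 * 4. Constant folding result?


9 * 4 = 36 at compile time
Optimized: x = 36


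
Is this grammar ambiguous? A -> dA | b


right-linear, alternatives start with distinct terminals 'd' vs 'b': unique leftmost derivation
Unambiguous


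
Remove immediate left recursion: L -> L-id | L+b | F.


Left-recursive alternatives: L-id, L+b; non-recursive: F
Introduce L': L -> FL', L' -> -idL' | +bL' | ε


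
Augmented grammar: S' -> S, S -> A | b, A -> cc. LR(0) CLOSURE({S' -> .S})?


Start: S' -> .S
For each item with dot before a nonterminal B, add B -> .γ for every B-production
Closure: [S' -> .S, S -> .A, S -> .b, A -> .cc]


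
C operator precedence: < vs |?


'<' is relational (level 7); '|' is bitwise OR (level 3)
Higher level binds tighter
'<' has higher precedence than '|'


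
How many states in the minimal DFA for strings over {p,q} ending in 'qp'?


Track the longest suffix of input matching a prefix of 'qp': 3 classes (prefixes of length 0..2)
Minimal DFA: 3 states


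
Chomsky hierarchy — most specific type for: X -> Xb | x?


Left-linear: every RHS is a terminal or one nonterminal followed by a terminal
Classification: Type 3 (Regular)


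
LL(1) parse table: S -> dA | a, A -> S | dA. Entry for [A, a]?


For [A, a]: 'a' ∈ FIRST(S)
Entry: A -> S


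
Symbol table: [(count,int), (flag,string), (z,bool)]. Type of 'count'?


Lookup 'count' → type int


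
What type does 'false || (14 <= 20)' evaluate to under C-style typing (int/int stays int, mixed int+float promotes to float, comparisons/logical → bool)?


Operand types: bool || bool
Rule: logical operators take bool operands and yield bool
Result type: bool


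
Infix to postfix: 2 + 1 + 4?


Left to right (same or higher precedence on left)
Postfix: 2 1 + 4 +


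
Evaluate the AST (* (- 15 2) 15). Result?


Evaluate inner: (- 15 2) = 13
Evaluate root: (* 13 15) = 195
Result: 195


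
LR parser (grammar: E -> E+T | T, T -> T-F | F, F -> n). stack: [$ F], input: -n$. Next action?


'F' (not preceded by T-) is the handle for T -> F
Action: reduce (T -> F)


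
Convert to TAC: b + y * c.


Break into single-operator statements:
t1 = y * c
t2 = b + t1


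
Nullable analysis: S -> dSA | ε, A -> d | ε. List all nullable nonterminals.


A nonterminal is nullable iff some alternative derives ε (directly, or every symbol in it is nullable)
Nullable: {A, S}


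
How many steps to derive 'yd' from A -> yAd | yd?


Derivation: A => yd
Steps: 1


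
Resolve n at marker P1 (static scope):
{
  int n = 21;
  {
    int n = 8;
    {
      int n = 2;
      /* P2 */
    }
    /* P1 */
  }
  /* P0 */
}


n declared in the same block as P1
n = 8


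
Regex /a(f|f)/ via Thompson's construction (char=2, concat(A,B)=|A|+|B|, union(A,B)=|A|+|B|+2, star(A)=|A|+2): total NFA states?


Syntax tree has 3 char leaf(s), 1 union(s), 0 star(s)
chars contribute 3×2 = 6; each union adds +2; each star adds +2
Total: 6 + 2 + 0 = 8 states


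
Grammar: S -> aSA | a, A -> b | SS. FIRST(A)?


Per alternative of A: FIRST(b) = {b}; FIRST(SS) = {a}
FIRST(A) = {a, b}


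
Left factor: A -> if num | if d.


Common prefix: 'if'
Factored: A -> if A', A' -> num | d


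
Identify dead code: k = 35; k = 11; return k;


first assignment to k is overwritten before any read
Dead: 'k = 35'


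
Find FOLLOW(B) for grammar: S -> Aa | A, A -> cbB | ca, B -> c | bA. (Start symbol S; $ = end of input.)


$ ∈ FOLLOW(S). For each A -> αBβ: add FIRST(β)\{ε} to FOLLOW(B); if β nullable, add FOLLOW(A).
FOLLOW(B) = {$, a}


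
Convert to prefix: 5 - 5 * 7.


'*' binds tighter: tree is (- 5 (* 5 7))
Prefix: - 5 * 5 7


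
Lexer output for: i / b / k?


Scan left to right, longest-match per lexeme
Tokens: ID(i), OP(/), ID(b), OP(/), ID(k)


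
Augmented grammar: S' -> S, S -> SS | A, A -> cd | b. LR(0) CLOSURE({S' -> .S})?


Start: S' -> .S
For each item with dot before a nonterminal B, add B -> .γ for every B-production
Closure: [S' -> .S, S -> .SS, S -> .A, A -> .cd, A -> .b]


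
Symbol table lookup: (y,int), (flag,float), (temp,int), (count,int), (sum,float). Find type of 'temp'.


Lookup 'temp' → type int


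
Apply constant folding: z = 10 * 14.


10 * 14 = 140 at compile time
Optimized: z = 140


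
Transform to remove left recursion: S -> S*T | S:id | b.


Left-recursive alternatives: S*T, S:id; non-recursive: b
Introduce S': S -> bS', S' -> *TS' | :idS' | ε


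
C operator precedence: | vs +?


'+' is additive (level 9); '|' is bitwise OR (level 3)
Higher level binds tighter
'+' has higher precedence than '|'


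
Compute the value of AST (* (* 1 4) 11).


Evaluate inner: (* 1 4) = 4
Evaluate root: (* 4 11) = 44
Result: 44


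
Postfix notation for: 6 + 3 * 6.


* has higher precedence, evaluate 3*6 first
Postfix: 6 3 6 * +


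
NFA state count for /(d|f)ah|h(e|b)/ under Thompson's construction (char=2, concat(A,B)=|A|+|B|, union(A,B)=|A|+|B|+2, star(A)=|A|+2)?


Syntax tree has 7 char leaf(s), 3 union(s), 0 star(s)
chars contribute 7×2 = 14; each union adds +2; each star adds +2
Total: 14 + 6 + 0 = 20 states


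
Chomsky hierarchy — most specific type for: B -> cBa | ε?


Single nonterminal LHS, but c^n a^n is not regular
Classification: Type 2 (Context-Free)


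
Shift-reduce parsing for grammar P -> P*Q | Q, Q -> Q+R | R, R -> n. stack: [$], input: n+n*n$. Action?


no handle on stack; shift 'n'
Action: shift


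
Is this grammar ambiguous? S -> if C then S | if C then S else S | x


dangling else: 'if C then if C then x else x' parses two ways
Ambiguous


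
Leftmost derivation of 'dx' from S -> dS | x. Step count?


Derivation: S => dS => dx
Steps: 2


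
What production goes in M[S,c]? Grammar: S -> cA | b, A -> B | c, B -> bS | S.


For [S, c]: 'c' ∈ FIRST(cA)
Entry: S -> cA


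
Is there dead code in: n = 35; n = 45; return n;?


first assignment to n is overwritten before any read
Dead: 'n = 35'


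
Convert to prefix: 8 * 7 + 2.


left-to-right (same/higher precedence on left): tree is (+ (* 8 7) 2)
Prefix: + * 8 7 2


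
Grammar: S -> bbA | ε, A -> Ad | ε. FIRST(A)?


Per alternative of A: FIRST(Ad) = {d}; FIRST(ε) = {ε}
FIRST(A) = {d, ε}


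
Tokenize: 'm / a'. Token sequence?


Scan left to right, longest-match per lexeme
Tokens: ID(m), OP(/), ID(a)


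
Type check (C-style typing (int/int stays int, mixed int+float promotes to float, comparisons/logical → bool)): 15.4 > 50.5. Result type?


Operand types: float > float
Rule: comparison yields bool
Result type: bool


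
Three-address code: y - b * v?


Break into single-operator statements:
t1 = b * v
t2 = y - t1


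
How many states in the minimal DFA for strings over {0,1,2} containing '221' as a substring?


KMP-style automaton: 3 progress states + 1 absorbing accept = 4
Minimal DFA: 4 states


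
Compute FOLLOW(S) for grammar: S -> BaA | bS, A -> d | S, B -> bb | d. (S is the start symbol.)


$ ∈ FOLLOW(S). For each A -> αBβ: add FIRST(β)\{ε} to FOLLOW(B); if β nullable, add FOLLOW(A).
FOLLOW(S) = {$}


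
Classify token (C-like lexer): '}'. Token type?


Pattern: delimiter/punctuation
Type: PUNCTUATION


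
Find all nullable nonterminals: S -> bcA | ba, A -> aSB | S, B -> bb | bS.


A nonterminal is nullable iff some alternative derives ε (directly, or every symbol in it is nullable)
Nullable: {}


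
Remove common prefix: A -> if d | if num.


Common prefix: 'if'
Factored: A -> if A', A' -> d | num


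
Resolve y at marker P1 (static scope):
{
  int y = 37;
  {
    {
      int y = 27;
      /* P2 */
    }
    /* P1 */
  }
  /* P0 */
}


P1's block does not declare y; resolves to the enclosing declaration at depth 0
y = 37


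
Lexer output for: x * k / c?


Scan left to right, longest-match per lexeme
Tokens: ID(x), OP(*), ID(k), OP(/), ID(c)


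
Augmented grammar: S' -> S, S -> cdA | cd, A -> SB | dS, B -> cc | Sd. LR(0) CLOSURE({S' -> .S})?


Start: S' -> .S
For each item with dot before a nonterminal B, add B -> .γ for every B-production
Closure: [S' -> .S, S -> .cdA, S -> .cd]


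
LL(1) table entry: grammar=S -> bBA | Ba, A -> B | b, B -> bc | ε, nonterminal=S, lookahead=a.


For [S, a]: 'a' ∈ FIRST(Ba)
Entry: S -> Ba


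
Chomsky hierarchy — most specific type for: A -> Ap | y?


Left-linear: every RHS is a terminal or one nonterminal followed by a terminal
Classification: Type 3 (Regular)


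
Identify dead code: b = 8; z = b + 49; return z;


b is read by z's definition; z is returned
No dead code


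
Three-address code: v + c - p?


Break into single-operator statements:
t1 = v + c
t2 = t1 - p


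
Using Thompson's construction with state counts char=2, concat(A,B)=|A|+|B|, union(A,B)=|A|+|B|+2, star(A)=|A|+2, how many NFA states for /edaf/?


Syntax tree has 4 char leaf(s), 0 union(s), 0 star(s)
chars contribute 4×2 = 8; each union adds +2; each star adds +2
Total: 8 + 0 + 0 = 8 states


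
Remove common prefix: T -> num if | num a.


Common prefix: 'num'
Factored: T -> num T', T' -> if | a


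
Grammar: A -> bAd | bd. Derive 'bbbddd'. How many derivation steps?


Derivation: A => bAd => bbAdd => bbbddd
Steps: 3


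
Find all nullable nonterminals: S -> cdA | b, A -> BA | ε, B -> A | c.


A nonterminal is nullable iff some alternative derives ε (directly, or every symbol in it is nullable)
Nullable: {A, B}


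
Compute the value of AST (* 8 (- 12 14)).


Evaluate inner: (- 12 14) = -2
Evaluate root: (* 8 -2) = -16
Result: -16


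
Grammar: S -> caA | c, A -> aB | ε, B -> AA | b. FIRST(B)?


Per alternative of B: FIRST(AA) = {a, ε}; FIRST(b) = {b}
FIRST(B) = {a, b, ε}


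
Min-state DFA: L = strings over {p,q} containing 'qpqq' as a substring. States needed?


KMP-style automaton: 4 progress states + 1 absorbing accept = 5
Minimal DFA: 5 states


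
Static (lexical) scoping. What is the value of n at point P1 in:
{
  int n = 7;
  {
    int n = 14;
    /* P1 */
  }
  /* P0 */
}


n declared in the same block as P1
n = 14


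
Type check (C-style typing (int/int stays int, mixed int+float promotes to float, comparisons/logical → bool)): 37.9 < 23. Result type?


Operand types: float < int
Rule: comparison yields bool
Result type: bool


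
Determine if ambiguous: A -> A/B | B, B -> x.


precedence layered via separate nonterminal B: deterministic
Unambiguous


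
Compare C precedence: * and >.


'*' is multiplicative (level 10); '>' is relational (level 7)
Higher level binds tighter
'*' has higher precedence than '>'


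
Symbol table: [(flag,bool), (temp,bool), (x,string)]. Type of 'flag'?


Lookup 'flag' → type bool


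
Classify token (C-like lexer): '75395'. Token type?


Pattern: digits only
Type: INTEGER_LITERAL


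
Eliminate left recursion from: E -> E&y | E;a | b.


Left-recursive alternatives: E&y, E;a; non-recursive: b
Introduce E': E -> bE', E' -> &yE' | ;aE' | ε


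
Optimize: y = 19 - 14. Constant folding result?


19 - 14 = 5 at compile time
Optimized: y = 5


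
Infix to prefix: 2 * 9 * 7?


left-to-right (same/higher precedence on left): tree is (* (* 2 9) 7)
Prefix: * * 2 9 7


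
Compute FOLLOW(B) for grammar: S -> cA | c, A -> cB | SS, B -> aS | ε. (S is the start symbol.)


$ ∈ FOLLOW(S). For each A -> αBβ: add FIRST(β)\{ε} to FOLLOW(B); if β nullable, add FOLLOW(A).
FOLLOW(B) = {$, c}


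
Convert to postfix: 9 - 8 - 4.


Left to right (same or higher precedence on left)
Postfix: 9 8 - 4 -


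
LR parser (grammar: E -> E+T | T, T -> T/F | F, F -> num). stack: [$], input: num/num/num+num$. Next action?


no handle on stack; shift 'num'
Action: shift


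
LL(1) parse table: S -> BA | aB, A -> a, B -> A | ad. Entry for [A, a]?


For [A, a]: 'a' ∈ FIRST(a)
Entry: A -> a


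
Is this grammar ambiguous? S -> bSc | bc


balanced b^n…c^n: each string has a unique parse
Unambiguous


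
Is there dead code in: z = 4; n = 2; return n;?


z is assigned but never read
Dead: 'z = 4'


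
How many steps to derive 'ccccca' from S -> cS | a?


Derivation: S => cS => ccS => cccS => ccccS => cccccS => ccccca
Steps: 6


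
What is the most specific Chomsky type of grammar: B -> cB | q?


Right-linear: every RHS is a terminal or a terminal followed by one nonterminal
Classification: Type 3 (Regular)


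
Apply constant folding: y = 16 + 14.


16 + 14 = 30 at compile time
Optimized: y = 30


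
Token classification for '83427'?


Pattern: digits only
Type: INTEGER_LITERAL


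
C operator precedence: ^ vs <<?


'<<' is shift (level 8); '^' is bitwise XOR (level 4)
Higher level binds tighter
'<<' has higher precedence than '^'


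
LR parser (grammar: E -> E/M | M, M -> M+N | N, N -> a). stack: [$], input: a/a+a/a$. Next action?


no handle on stack; shift 'a'
Action: shift


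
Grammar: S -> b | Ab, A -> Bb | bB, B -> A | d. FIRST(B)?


Per alternative of B: FIRST(A) = {b, d}; FIRST(d) = {d}
FIRST(B) = {b, d}


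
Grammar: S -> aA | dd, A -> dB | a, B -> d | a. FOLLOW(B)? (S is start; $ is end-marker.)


$ ∈ FOLLOW(S). For each A -> αBβ: add FIRST(β)\{ε} to FOLLOW(B); if β nullable, add FOLLOW(A).
FOLLOW(B) = {$}


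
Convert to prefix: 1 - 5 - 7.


left-to-right (same/higher precedence on left): tree is (- (- 1 5) 7)
Prefix: - - 1 5 7


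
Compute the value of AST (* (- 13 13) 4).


Evaluate inner: (- 13 13) = 0
Evaluate root: (* 0 4) = 0
Result: 0


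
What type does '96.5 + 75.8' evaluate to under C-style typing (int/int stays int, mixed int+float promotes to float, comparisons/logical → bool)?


Operand types: float + float
Rule: mixed int/float promotes to float; int/int stays int
Result type: float


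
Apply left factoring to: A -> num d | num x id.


Common prefix: 'num'
Factored: A -> num A', A' -> d | x id


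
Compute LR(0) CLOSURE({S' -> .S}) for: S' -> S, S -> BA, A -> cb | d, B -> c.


Start: S' -> .S
For each item with dot before a nonterminal B, add B -> .γ for every B-production
Closure: [S' -> .S, S -> .BA, B -> .c]


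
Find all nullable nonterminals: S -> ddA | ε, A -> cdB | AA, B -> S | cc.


A nonterminal is nullable iff some alternative derives ε (directly, or every symbol in it is nullable)
Nullable: {B, S}


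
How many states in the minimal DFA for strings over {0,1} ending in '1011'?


Track the longest suffix of input matching a prefix of '1011': 5 classes (prefixes of length 0..4)
Minimal DFA: 5 states


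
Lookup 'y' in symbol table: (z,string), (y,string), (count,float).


Lookup 'y' → type string


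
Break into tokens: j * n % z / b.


Scan left to right, longest-match per lexeme
Tokens: ID(j), OP(*), ID(n), OP(%), ID(z), OP(/), ID(b)


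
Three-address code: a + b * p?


Break into single-operator statements:
t1 = b * p
t2 = a + t1


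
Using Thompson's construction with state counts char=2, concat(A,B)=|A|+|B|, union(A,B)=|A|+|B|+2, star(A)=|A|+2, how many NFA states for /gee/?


Syntax tree has 3 char leaf(s), 0 union(s), 0 star(s)
chars contribute 3×2 = 6; each union adds +2; each star adds +2
Total: 6 + 0 + 0 = 6 states


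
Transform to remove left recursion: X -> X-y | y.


Left-recursive alternatives: X-y; non-recursive: y
Introduce X': X -> yX', X' -> -yX' | ε


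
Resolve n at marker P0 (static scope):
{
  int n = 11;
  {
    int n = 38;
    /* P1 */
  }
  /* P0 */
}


n declared in the same block as P0
n = 11


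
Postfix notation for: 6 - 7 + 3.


Left to right (same or higher precedence on left)
Postfix: 6 7 - 3 +


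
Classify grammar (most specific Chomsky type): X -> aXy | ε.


Single nonterminal LHS, but a^n y^n is not regular
Classification: Type 2 (Context-Free)


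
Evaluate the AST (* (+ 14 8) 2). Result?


Evaluate inner: (+ 14 8) = 22
Evaluate root: (* 22 2) = 44
Result: 44


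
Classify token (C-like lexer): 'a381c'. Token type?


Pattern: letter/underscore followed by alphanumerics, not a keyword
Type: IDENTIFIER


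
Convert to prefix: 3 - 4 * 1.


'*' binds tighter: tree is (- 3 (* 4 1))
Prefix: - 3 * 4 1


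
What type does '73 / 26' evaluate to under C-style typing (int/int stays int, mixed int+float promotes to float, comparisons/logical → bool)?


Operand types: int / int
Rule: mixed int/float promotes to float; int/int stays int
Result type: int


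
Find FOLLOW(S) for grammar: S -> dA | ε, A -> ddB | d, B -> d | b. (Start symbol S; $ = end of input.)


$ ∈ FOLLOW(S). For each A -> αBβ: add FIRST(β)\{ε} to FOLLOW(B); if β nullable, add FOLLOW(A).
FOLLOW(S) = {$}


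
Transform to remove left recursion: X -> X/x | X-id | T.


Left-recursive alternatives: X/x, X-id; non-recursive: T
Introduce X': X -> TX', X' -> /xX' | -idX' | ε


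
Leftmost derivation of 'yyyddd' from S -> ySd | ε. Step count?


Derivation: S => ySd => yySdd => yyySddd => yyyddd
Steps: 4


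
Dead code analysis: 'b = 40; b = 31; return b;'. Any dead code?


first assignment to b is overwritten before any read
Dead: 'b = 40'


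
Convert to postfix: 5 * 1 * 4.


Left to right (same or higher precedence on left)
Postfix: 5 1 * 4 *


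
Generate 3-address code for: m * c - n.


Break into single-operator statements:
t1 = m * c
t2 = t1 - n


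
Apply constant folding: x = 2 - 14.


2 - 14 = -12 at compile time
Optimized: x = -12


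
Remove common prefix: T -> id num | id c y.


Common prefix: 'id'
Factored: T -> id T', T' -> num | c y


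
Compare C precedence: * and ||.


'*' is multiplicative (level 10); '||' is logical OR (level 1)
Higher level binds tighter
'*' has higher precedence than '||'


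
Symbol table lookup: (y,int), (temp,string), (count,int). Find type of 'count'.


Lookup 'count' → type int


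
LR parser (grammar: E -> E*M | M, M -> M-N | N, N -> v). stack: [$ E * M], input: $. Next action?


handle 'E*M' on top; lookahead ∈ FOLLOW(E) = {*, $}
Action: reduce (E -> E*M)


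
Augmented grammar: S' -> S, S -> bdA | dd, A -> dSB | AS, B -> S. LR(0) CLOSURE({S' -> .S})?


Start: S' -> .S
For each item with dot before a nonterminal B, add B -> .γ for every B-production
Closure: [S' -> .S, S -> .bdA, S -> .dd]


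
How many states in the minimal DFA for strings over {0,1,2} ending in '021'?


Track the longest suffix of input matching a prefix of '021': 4 classes (prefixes of length 0..3)
Minimal DFA: 4 states


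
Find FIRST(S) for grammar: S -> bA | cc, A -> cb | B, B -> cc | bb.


Per alternative of S: FIRST(bA) = {b}; FIRST(cc) = {c}
FIRST(S) = {b, c}


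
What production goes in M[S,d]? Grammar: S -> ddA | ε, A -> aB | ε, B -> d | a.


For [S, d]: 'd' ∈ FIRST(ddA)
Entry: S -> ddA


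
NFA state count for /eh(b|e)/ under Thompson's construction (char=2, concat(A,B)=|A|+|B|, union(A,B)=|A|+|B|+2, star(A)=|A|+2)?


Syntax tree has 4 char leaf(s), 1 union(s), 0 star(s)
chars contribute 4×2 = 8; each union adds +2; each star adds +2
Total: 8 + 2 + 0 = 10 states


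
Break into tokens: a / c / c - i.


Scan left to right, longest-match per lexeme
Tokens: ID(a), OP(/), ID(c), OP(/), ID(c), OP(-), ID(i)


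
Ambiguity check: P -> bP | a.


right-linear, alternatives start with distinct terminals 'b' vs 'a': unique leftmost derivation
Unambiguous


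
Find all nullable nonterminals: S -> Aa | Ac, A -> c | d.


A nonterminal is nullable iff some alternative derives ε (directly, or every symbol in it is nullable)
Nullable: {}


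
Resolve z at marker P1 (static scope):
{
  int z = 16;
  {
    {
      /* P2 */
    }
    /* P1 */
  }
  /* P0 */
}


P1's block does not declare z; resolves to the enclosing declaration at depth 0
z = 16


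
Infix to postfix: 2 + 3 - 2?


Left to right (same or higher precedence on left)
Postfix: 2 3 + 2 -


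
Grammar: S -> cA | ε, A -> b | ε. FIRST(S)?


Per alternative of S: FIRST(cA) = {c}; FIRST(ε) = {ε}
FIRST(S) = {c, ε}


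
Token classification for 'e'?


Pattern: letter/underscore followed by alphanumerics, not a keyword
Type: IDENTIFIER


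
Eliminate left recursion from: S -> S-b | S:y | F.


Left-recursive alternatives: S-b, S:y; non-recursive: F
Introduce S': S -> FS', S' -> -bS' | :yS' | ε


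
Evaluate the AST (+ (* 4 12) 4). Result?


Evaluate inner: (* 4 12) = 48
Evaluate root: (+ 48 4) = 52
Result: 52


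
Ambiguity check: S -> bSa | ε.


balanced b^n…a^n: each string has a unique parse
Unambiguous


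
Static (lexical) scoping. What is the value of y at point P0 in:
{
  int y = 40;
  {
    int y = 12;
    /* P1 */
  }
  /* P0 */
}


y declared in the same block as P0
y = 40


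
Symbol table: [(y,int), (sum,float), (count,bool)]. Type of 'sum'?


Lookup 'sum' → type float


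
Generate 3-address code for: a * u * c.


Break into single-operator statements:
t1 = a * u
t2 = t1 * c


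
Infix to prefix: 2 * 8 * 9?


left-to-right (same/higher precedence on left): tree is (* (* 2 8) 9)
Prefix: * * 2 8 9
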